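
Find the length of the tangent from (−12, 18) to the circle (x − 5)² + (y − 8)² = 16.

Centre (5, 8), r² = 16. |PO|² = (−17)² + (10)² = 389.
The tangent meets the radius at right angles, so tangent² = |PO|² − r² = 389 − 16 = 373.

√373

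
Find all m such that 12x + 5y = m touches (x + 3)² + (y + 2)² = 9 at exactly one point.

m = −85 or m = −7

Tangency holds when the distance from the centre (−3, −2) to the line equals the radius 3:
|12·(−3) + 5·(−2) − m| / √169 = 3
|m − (−46)| = 3·13, so m = −7 or m = −85.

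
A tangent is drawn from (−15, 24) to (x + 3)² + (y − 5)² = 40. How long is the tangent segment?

√465

The centre is (−3, 5) and r = 2√10. The square of the distance from P to the centre is 144 + 361 = 505.
By the tangent–radius right angle, tangent length = √(|PO|² − r²) = √465.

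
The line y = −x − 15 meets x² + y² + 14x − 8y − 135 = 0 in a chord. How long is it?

Express y = −x − 15 and substitute into the circle:
2x² + 52x + 210 = 0  ⟹  x² + 26x + 105 = 0
x = −5 or x = −21, giving (−5, −10) and (−21, 6).
Chord length = distance between (−5, −10) and (−21, 6) = √512 = 16√2.

16√2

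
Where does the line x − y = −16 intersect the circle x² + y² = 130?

(−9, 7) and (−7, 9)

From the line, y = x + 16. Substituting:
2x² + 32x + 126 = 0  ⟹  x² + 16x + 63 = 0
x = −7 or x = −9, giving (−7, 9) and (−9, 7).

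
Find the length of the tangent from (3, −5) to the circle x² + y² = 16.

The centre is (0, 0) and r = 4. The square of the distance from P to the centre is 9 + 25 = 34.
The tangent meets the radius at right angles, so tangent² = |PO|² − r² = 34 − 16 = 18.

3√2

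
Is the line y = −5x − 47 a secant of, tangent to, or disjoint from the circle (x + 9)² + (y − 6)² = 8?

Substituting the line into the circle gives 26x² + 548x + 2882 = 0.
Δ = 300304 − 299728 = 576.
Two real roots: the line is a secant.

secant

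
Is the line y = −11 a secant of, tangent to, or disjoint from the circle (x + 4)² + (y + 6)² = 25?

d² = (0·(−4) + 1·(−6) − (−11))² = 25; r² = 25.
Since d² = r², the line is tangent.

tangent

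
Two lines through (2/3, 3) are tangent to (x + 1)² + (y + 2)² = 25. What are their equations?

Write the tangent as mx − y + (3 − m·(2/3)) = 0 and set its distance from the centre to 5:
(−5/3m − (−5))² = 25(m² + 1)
4m² + 3m = 0, so m = −3/4 or m = 0.
With m = −3/4: 3x + 4y = 14. With m = 0: y = 3.

3x + 4y = 14 and y = 3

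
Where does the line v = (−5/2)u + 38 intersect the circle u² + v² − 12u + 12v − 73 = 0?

From the line, v = (76 − 5u)/2. Substituting:
29u² − 928u + 7308 = 0  ⟹  u² − 32u + 252 = 0
u = 18 or u = 14, giving (18, −7) and (14, 3).

(14, 3) and (18, −7)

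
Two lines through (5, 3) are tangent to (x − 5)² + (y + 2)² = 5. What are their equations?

Let a tangent through (5, 3) have slope m. Its distance from (5, −2) must equal √5:
(0m − (−5))² = 5(m² + 1)
m² − 4 = 0, so m = 2 or m = −2.
Through (5, 3) these give 2x − y = 7 and 2x + y = 13.

2x − y = 7 and 2x + y = 13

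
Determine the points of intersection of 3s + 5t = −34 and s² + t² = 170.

(−13, 1) and (7, −11)

From the line, t = (−34 − 3s)/5. Substituting:
34s² + 204s − 3094 = 0  ⟹  s² + 6s − 91 = 0
s = 7 or s = −13, giving (7, −11) and (−13, 1).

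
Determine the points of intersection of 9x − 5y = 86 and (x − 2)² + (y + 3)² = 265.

(−1, −19) and (14, 8)

Express y = (−86 + 9x)/5 and substitute into the circle:
106x² − 1378x − 1484 = 0  ⟹  x² − 13x − 14 = 0
x = 14 or x = −1, giving (14, 8) and (−1, −19).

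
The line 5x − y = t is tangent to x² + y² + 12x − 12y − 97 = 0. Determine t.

t = −36 ± 13√26

The line touches the circle iff its distance from (−6, 6) is 13:
|5·(−6) − 1·6 − t| / √26 = 13
|t − (−36)| = 13√26.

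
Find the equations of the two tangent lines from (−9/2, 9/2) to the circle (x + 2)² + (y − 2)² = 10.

A line y − (9/2) = m(x − (−9/2)) is tangent when its distance from (−2, 2) is √10:
[m·(5/2) − (−5/2)]² = 10(m² + 1)
3m² − 10m + 3 = 0, so m = 1/3 or m = 3.
With m = 1/3: x − 3y = −18. With m = 3: 3x − y = −18.

x − 3y = −18 and 3x − y = −18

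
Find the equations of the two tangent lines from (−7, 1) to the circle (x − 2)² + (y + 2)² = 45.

Write the tangent as mx − y + (1 − m·(−7)) = 0 and set its distance from the centre to 3√5:
[m·(9) − (−3)]² = 45(m² + 1)
2m² + 3m − 2 = 0, so m = 1/2 or m = −2.
With m = 1/2: x − 2y = −9. With m = −2: 2x + y = −13.

x − 2y = −9 and 2x + y = −13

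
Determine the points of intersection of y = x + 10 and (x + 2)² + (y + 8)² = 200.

(−16, −6) and (−4, 6)

From the line, y = x + 10. Substituting:
2x² + 40x + 128 = 0  ⟹  x² + 20x + 64 = 0
x = −4 or x = −16, giving (−4, 6) and (−16, −6).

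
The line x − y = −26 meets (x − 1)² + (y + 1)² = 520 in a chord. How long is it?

16√2

Express y = x + 26 and substitute into the circle:
2x² + 52x + 210 = 0  ⟹  x² + 26x + 105 = 0
x = −5 or x = −21, giving (−5, 21) and (−21, 5).
|(−5, 21) − (−21, 5)| = √((16)² + (16)²) = 16√2.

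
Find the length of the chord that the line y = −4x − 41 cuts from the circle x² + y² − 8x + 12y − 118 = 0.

2√17

The distance from (4, −6) to the line is 51/√17, and r² = 170.
Half the chord is √(r² − d²) = √(17), so the full chord is 2√17.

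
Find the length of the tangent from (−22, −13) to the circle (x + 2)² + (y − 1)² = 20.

With centre O = (−2, 1), |OP|² = 596 and r² = 20.
Power of the point: PT² = |PO|² − r² = 576, so PT = 24.

24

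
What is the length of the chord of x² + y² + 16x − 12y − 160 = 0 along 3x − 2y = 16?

4√13

Centre (−8, 6), r² = 260. Perpendicular distance d from centre to line = |−52| / √13 = 52/√13.
Chord = 2√(r² − d²) = 2·√(52) = 4√13.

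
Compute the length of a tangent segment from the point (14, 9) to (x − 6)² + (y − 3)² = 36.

8

Centre (6, 3), r² = 36. |PO|² = (8)² + (6)² = 100.
Power of the point: PT² = |PO|² − r² = 64, so PT = 8.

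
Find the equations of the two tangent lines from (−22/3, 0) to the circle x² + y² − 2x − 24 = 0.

3x − 4y = −22 and 3x + 4y = −22

A line y − (0) = m(x − (−22/3)) is tangent when its distance from (1, 0) is 5:
[m·(25/3) − (0)]² = 25(m² + 1)
16m² − 9 = 0, so m = 3/4 or m = −3/4.
Through (−22/3, 0) these give 3x − 4y = −22 and 3x + 4y = −22.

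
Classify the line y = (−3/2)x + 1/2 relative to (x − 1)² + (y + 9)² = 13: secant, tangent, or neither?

Centre (1, −9), r² = 13. Distance² from centre to line = (−16)²/13 = 256/13.
Since d² > r², the line lies outside the circle.

neither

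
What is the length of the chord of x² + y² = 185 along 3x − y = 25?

Substitute y = 3x − 25:
10x² − 150x + 440 = 0  ⟹  x² − 15x + 44 = 0
x = 11 or x = 4, giving (11, 8) and (4, −13).
|(11, 8) − (4, −13)| = √((7)² + (21)²) = 7√10.

7√10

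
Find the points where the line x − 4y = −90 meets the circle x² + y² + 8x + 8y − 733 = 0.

(−22, 17) and (2, 23)

From the line, y = (90 + x)/4. Substituting:
17x² + 340x − 748 = 0  ⟹  x² + 20x − 44 = 0
x = 2 or x = −22, giving (2, 23) and (−22, 17).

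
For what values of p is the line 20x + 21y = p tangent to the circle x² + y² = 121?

p = −319 or p = 319

For a tangent, require d(centre, line) = r = 11.
|20·0 + 21·0 − p| / √841 = 11
|p| = 11·29, so p = 319 or p = −319.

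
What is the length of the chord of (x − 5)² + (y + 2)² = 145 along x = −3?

Centre (5, −2), r² = 145. Perpendicular distance d from centre to line = |8| / √1 = 8.
Chord = 2√(r² − d²) = 2·√(81) = 18.

18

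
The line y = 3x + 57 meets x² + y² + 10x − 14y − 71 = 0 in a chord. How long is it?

3√10

Centre (−5, 7), r² = 145. Perpendicular distance d from centre to line = |35| / √10 = 35/√10.
Half the chord is √(r² − d²) = √(45/2), so the full chord is 3√10.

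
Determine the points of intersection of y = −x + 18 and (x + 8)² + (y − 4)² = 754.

(−13, 31) and (19, −1)

From the line, y = −x + 18. Substituting:
2x² − 12x − 494 = 0  ⟹  x² − 6x − 247 = 0
x = 19 or x = −13, giving (19, −1) and (−13, 31).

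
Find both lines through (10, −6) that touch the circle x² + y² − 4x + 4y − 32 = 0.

A line y − (−6) = m(x − (10)) is tangent when its distance from (2, −2) is 2√10:
(−8m − (4))² = 40(m² + 1)
3m² + 8m − 3 = 0, so m = −3 or m = 1/3.
With m = −3: 3x + y = 24. With m = 1/3: x − 3y = 28.

3x + y = 24 and x − 3y = 28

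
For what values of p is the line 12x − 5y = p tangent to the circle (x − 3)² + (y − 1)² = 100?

Tangency holds when the distance from the centre (3, 1) to the line equals the radius 10:
|12·3 − 5·1 − p| / √169 = 10
|p − (31)| = 10·13, so p = 161 or p = −99.

p = −99 or p = 161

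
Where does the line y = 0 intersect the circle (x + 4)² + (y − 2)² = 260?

(−20, 0) and (12, 0)

Substitute y = 0:
x² + 8x − 240 = 0
x = 12 or x = −20, giving (12, 0) and (−20, 0).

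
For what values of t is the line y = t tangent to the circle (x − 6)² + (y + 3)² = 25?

The line touches the circle iff its distance from (6, −3) is 5:
|0·6 + 1·(−3) − t| / √1 = 5
|t − (−3)| = 5, so t = 2 or t = −8.

t = −8 or t = 2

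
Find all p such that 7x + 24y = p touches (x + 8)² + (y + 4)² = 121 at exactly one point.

p = −427 or p = 123

Tangency holds when the distance from the centre (−8, −4) to the line equals the radius 11:
|7·(−8) + 24·(−4) − p| / √625 = 11
|p − (−152)| = 11·25, so p = 123 or p = −427.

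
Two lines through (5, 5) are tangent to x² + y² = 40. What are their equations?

Write the tangent as mx − y + (5 − m·(5)) = 0 and set its distance from the centre to 2√10:
(−5m − (−5))² = 40(m² + 1)
3m² + 10m + 3 = 0, so m = −1/3 or m = −3.
With m = −1/3: x + 3y = 20. With m = −3: 3x + y = 20.

x + 3y = 20 and 3x + y = 20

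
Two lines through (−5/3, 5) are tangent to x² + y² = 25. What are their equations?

A line y − (5) = m(x − (−5/3)) is tangent when its distance from (0, 0) is 5:
[m·(5/3) − (−5)]² = 25(m² + 1)
4m² − 3m = 0, so m = 3/4 or m = 0.
With m = 3/4: 3x − 4y = −25. With m = 0: y = 5.

3x − 4y = −25 and y = 5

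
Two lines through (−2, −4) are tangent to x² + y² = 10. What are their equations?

3x + y = −10 and x − 3y = 10

Write the tangent as mx − y + (−4 − m·(−2)) = 0 and set its distance from the centre to √10:
(2m − (4))² = 10(m² + 1)
3m² + 8m − 3 = 0, so m = −3 or m = 1/3.
With m = −3: 3x + y = −10. With m = 1/3: x − 3y = 10.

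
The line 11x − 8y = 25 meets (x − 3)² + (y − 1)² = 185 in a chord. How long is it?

Substitute y = (−25 + 11x)/8:
185x² − 1110x − 10175 = 0  ⟹  x² − 6x − 55 = 0
x = 11 or x = −5, giving (11, 12) and (−5, −10).
|(11, 12) − (−5, −10)| = √((16)² + (22)²) = 2√185.

2√185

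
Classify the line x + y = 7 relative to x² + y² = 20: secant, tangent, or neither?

Centre (0, 0), r² = 20. Distance² from centre to line = (−7)²/2 = 49/2.
Since d² > r², the line lies outside the circle.

neither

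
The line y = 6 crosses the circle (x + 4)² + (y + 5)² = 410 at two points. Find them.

Substitute y = 6:
x² + 8x − 273 = 0
x = 13 or x = −21, giving (13, 6) and (−21, 6).

(−21, 6) and (13, 6)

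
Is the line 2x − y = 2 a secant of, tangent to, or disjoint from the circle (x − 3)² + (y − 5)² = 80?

d² = (2·3 − 1·5 − (2))²/5 = 1/5; r² = 80.
Since d² < r², the line cuts the circle twice.

secant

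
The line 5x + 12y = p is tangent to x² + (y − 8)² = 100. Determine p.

For a tangent, require d(centre, line) = r = 10.
|5·0 + 12·8 − p| / √169 = 10
|p − (96)| = 10·13, so p = 226 or p = −34.

p = −34 or p = 226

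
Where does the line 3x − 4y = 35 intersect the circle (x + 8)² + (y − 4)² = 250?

From the line, y = (−35 + 3x)/4. Substituting:
25x² − 50x − 375 = 0  ⟹  x² − 2x − 15 = 0
x = 5 or x = −3, giving (5, −5) and (−3, −11).

(−3, −11) and (5, −5)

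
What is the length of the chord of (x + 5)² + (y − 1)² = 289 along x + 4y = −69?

Centre (−5, 1), r² = 289. Perpendicular distance d from centre to line = |68| / √17 = 68/√17.
Chord = 2√(r² − d²) = 2·√(17) = 2√17.

2√17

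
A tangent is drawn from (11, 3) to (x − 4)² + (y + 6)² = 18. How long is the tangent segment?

With centre O = (4, −6), |OP|² = 130 and r² = 18.
The tangent meets the radius at right angles, so tangent² = |PO|² − r² = 130 − 18 = 112.

4√7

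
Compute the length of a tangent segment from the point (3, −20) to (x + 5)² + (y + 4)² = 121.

√199

The centre is (−5, −4) and r = 11. The square of the distance from P to the centre is 64 + 256 = 320.
By the tangent–radius right angle, tangent length = √(|PO|² − r²) = √199.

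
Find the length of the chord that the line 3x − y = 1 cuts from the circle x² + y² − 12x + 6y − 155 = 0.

8√10

Centre (6, −3), r² = 200. Perpendicular distance d from centre to line = |20| / √10 = 20/√10.
Chord = 2√(r² − d²) = 2·√(160) = 8√10.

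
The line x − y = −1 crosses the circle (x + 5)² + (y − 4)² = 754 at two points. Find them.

Substitute y = x + 1:
2x² + 4x − 720 = 0  ⟹  x² + 2x − 360 = 0
x = 18 or x = −20, giving (18, 19) and (−20, −19).

(−20, −19) and (18, 19)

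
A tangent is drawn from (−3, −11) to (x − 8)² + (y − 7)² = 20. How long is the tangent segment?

5√17

Centre (8, 7), r² = 20. |PO|² = (−11)² + (−18)² = 445.
The tangent meets the radius at right angles, so tangent² = |PO|² − r² = 445 − 20 = 425.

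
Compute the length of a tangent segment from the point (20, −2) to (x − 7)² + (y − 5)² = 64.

√154

Centre (7, 5), r² = 64. |PO|² = (13)² + (−7)² = 218.
The tangent meets the radius at right angles, so tangent² = |PO|² − r² = 218 − 64 = 154.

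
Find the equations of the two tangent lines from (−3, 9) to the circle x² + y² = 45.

x + 2y = 15 and 2x − y = −15

A line y − (9) = m(x − (−3)) is tangent when its distance from (0, 0) is 3√5:
(3m − (−9))² = 45(m² + 1)
2m² − 3m − 2 = 0, so m = −1/2 or m = 2.
Through (−3, 9) these give x + 2y = 15 and 2x − y = −15.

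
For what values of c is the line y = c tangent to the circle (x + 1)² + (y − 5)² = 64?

For a tangent, require d(centre, line) = r = 8.
|0·(−1) + 1·5 − c| / √1 = 8
|c − (5)| = 8, so c = 13 or c = −3.

c = −3 or c = 13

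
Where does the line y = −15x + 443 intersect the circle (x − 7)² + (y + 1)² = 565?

Substitute y = −15x + 443:
226x² − 13334x + 196620 = 0  ⟹  x² − 59x + 870 = 0
x = 30 or x = 29, giving (30, −7) and (29, 8).

(29, 8) and (30, −7)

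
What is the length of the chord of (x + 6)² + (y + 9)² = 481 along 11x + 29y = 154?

Express y = (154 − 11x)/29 and substitute into the circle:
962x² + 962x − 202020 = 0  ⟹  x² + x − 210 = 0
x = 14 or x = −15, giving (14, 0) and (−15, 11).
|(14, 0) − (−15, 11)| = √((29)² + (−11)²) = √962.

√962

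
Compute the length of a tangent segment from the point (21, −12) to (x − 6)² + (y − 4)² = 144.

√337

The centre is (6, 4) and r = 12. The square of the distance from P to the centre is 225 + 256 = 481.
The tangent meets the radius at right angles, so tangent² = |PO|² − r² = 481 − 144 = 337.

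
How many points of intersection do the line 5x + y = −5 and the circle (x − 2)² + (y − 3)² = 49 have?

d² = (5·2 + 1·3 − (−5))²/26 = 162/13; r² = 49.
Since d² < r², the line cuts the circle twice.

2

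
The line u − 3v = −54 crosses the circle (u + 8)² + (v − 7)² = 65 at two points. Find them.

Substitute v = (54 + u)/3:
10u² + 210u + 1080 = 0  ⟹  u² + 21u + 108 = 0
u = −9 or u = −12, giving (−9, 15) and (−12, 14).

(−12, 14) and (−9, 15)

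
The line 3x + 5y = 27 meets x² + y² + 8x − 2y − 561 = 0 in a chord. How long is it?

The distance from (−4, 1) to the line is 34/√34, and r² = 578.
Chord = 2√(r² − d²) = 2·√(544) = 8√34.

8√34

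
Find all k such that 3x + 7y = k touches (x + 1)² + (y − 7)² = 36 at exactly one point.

k = 46 ± 6√58

Tangency holds when the distance from the centre (−1, 7) to the line equals the radius 6:
|3·(−1) + 7·7 − k| / √58 = 6
|k − (46)| = 6√58.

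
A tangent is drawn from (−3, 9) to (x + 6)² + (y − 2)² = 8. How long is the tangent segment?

Centre (−6, 2), r² = 8. |PO|² = (3)² + (7)² = 58.
The tangent meets the radius at right angles, so tangent² = |PO|² − r² = 58 − 8 = 50.

5√2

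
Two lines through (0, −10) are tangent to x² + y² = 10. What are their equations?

Let a tangent through (0, −10) have slope m. Its distance from (0, 0) must equal √10:
(0m − (10))² = 10(m² + 1)
m² − 9 = 0, so m = −3 or m = 3.
With m = −3: 3x + y = −10. With m = 3: 3x − y = 10.

3x + y = −10 and 3x − y = 10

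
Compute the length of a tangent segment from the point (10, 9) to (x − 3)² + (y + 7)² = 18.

With centre O = (3, −7), |OP|² = 305 and r² = 18.
The tangent meets the radius at right angles, so tangent² = |PO|² − r² = 305 − 18 = 287.

√287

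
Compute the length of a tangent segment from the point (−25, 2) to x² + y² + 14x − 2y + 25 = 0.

Centre (−7, 1), r² = 25. |PO|² = (−18)² + (1)² = 325.
Power of the point: PT² = |PO|² − r² = 300, so PT = 10√3.

10√3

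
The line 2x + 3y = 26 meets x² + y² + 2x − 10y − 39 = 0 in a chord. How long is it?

Express y = (26 − 2x)/3 and substitute into the circle:
13x² − 26x − 455 = 0  ⟹  x² − 2x − 35 = 0
x = 7 or x = −5, giving (7, 4) and (−5, 12).
|(7, 4) − (−5, 12)| = √((12)² + (−8)²) = 4√13.

4√13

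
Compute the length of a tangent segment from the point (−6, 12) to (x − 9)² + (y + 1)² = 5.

√389

With centre O = (9, −1), |OP|² = 394 and r² = 5.
By the tangent–radius right angle, tangent length = √(|PO|² − r²) = √389.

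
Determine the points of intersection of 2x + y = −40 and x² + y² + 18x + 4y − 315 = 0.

Substitute y = −2x − 40:
5x² + 170x + 1125 = 0  ⟹  x² + 34x + 225 = 0
x = −9 or x = −25, giving (−9, −22) and (−25, 10).

(−25, 10) and (−9, −22)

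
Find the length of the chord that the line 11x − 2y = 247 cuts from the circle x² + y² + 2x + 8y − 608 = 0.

The distance from (−1, −4) to the line is 250/√125, and r² = 625.
Half the chord is √(r² − d²) = √(125), so the full chord is 10√5.

10√5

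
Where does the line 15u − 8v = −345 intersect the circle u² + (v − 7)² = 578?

From the line, v = (345 + 15u)/8. Substituting:
289u² + 8670u + 46529 = 0  ⟹  u² + 30u + 161 = 0
u = −7 or u = −23, giving (−7, 30) and (−23, 0).

(−23, 0) and (−7, 30)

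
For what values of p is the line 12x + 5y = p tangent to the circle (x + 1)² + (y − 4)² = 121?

p = −135 or p = 151

Tangency holds when the distance from the centre (−1, 4) to the line equals the radius 11:
|12·(−1) + 5·4 − p| / √169 = 11
|p − (8)| = 11·13, so p = 151 or p = −135.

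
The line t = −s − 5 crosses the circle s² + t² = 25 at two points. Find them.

(−5, 0) and (0, −5)

Substitute t = −s − 5:
2s² + 10s = 0  ⟹  s² + 5s = 0
s = 0 or s = −5, giving (0, −5) and (−5, 0).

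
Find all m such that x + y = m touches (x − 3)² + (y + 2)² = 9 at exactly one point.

For a tangent, require d(centre, line) = r = 3.
|1·3 + 1·(−2) − m| / √2 = 3
|m − (1)| = 3√2.

m = 1 ± 3√2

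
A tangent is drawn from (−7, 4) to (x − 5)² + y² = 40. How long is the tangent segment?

With centre O = (5, 0), |OP|² = 160 and r² = 40.
By the tangent–radius right angle, tangent length = √(|PO|² − r²) = √120 = 2√30.

2√30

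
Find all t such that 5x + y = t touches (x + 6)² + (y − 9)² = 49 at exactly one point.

t = −21 ± 7√26

The line touches the circle iff its distance from (−6, 9) is 7:
|5·(−6) + 1·9 − t| / √26 = 7
|t − (−21)| = 7√26.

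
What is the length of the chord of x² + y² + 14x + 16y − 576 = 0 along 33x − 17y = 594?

√1378

The distance from (−7, −8) to the line is 689/√1378, and r² = 689.
Chord = 2√(r² − d²) = 2·√(689/2) = √1378.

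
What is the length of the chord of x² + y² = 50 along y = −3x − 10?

4√10

The distance from (0, 0) to the line is 10/√10, and r² = 50.
Chord = 2√(r² − d²) = 2·√(40) = 4√10.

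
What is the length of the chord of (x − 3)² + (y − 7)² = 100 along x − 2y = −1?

8√5

Express y = (1 + x)/2 and substitute into the circle:
5x² − 50x − 195 = 0  ⟹  x² − 10x − 39 = 0
x = 13 or x = −3, giving (13, 7) and (−3, −1).
|(13, 7) − (−3, −1)| = √((16)² + (8)²) = 8√5.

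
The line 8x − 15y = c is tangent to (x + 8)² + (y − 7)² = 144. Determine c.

c = −373 or c = 35

The line touches the circle iff its distance from (−8, 7) is 12:
|8·(−8) − 15·7 − c| / √289 = 12
|c − (−169)| = 12·17, so c = 35 or c = −373.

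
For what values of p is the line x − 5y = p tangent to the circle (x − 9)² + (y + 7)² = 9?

p = 44 ± 3√26

The line touches the circle iff its distance from (9, −7) is 3:
|1·9 − 5·(−7) − p| / √26 = 3
|p − (44)| = 3√26.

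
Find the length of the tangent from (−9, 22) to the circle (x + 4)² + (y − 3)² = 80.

3√34

Centre (−4, 3), r² = 80. |PO|² = (−5)² + (19)² = 386.
By the tangent–radius right angle, tangent length = √(|PO|² − r²) = √306 = 3√34.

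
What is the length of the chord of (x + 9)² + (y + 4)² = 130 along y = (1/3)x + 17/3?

6√10

Express y = (17 + x)/3 and substitute into the circle:
10x² + 220x + 400 = 0  ⟹  x² + 22x + 40 = 0
x = −2 or x = −20, giving (−2, 5) and (−20, −1).
Chord length = distance between (−2, 5) and (−20, −1) = √360 = 6√10.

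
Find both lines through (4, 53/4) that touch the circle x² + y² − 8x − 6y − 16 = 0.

5x − 4y = −33 and 5x + 4y = 73

Let a tangent through (4, 53/4) have slope m. Its distance from (4, 3) must equal √41:
[m·(0) − (−41/4)]² = 41(m² + 1)
16m² − 25 = 0, so m = 5/4 or m = −5/4.
With m = 5/4: 5x − 4y = −33. With m = −5/4: 5x + 4y = 73.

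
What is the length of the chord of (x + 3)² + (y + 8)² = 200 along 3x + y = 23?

The distance from (−3, −8) to the line is 40/√10, and r² = 200.
Half the chord is √(r² − d²) = √(40), so the full chord is 4√10.

4√10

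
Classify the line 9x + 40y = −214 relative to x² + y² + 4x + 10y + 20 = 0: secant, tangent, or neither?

secant

Substituting the line into the circle gives 1681x² + 6652x − 7804 = 0.
Δ = 44249104 − (−52474096) = 96723200.
Two real roots: the line is a secant.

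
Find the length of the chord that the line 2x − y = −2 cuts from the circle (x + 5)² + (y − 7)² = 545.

Centre (−5, 7), r² = 545. Perpendicular distance d from centre to line = |−15| / √5 = 15/√5.
Chord = 2√(r² − d²) = 2·√(500) = 20√5.

20√5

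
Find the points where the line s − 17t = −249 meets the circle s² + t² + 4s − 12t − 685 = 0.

Express t = (249 + s)/17 and substitute into the circle:
290s² + 1450s − 186760 = 0  ⟹  s² + 5s − 644 = 0
s = 23 or s = −28, giving (23, 16) and (−28, 13).

(−28, 13) and (23, 16)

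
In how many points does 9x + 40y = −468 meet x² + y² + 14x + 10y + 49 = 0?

Centre (−7, −5), r² = 25. Distance² from centre to line = (205)²/1681 = 25.
Since d² = r², the line is tangent.

1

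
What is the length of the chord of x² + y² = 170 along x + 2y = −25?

Substitute y = (−25 − x)/2:
5x² + 50x − 55 = 0  ⟹  x² + 10x − 11 = 0
x = 1 or x = −11, giving (1, −13) and (−11, −7).
Chord length = distance between (1, −13) and (−11, −7) = √180 = 6√5.

6√5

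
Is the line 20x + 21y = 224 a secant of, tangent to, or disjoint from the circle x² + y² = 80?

Substituting the line into the circle gives 841x² − 8960x + 14896 = 0.
Δ = 80281600 − 50110144 = 30171456.
Two real roots: the line is a secant.

secant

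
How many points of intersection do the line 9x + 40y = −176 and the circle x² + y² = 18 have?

Substituting the line into the circle gives 1681x² + 3168x + 2176 = 0.
Discriminant = (3168)² − 4·1681·(2176) = −4595200 < 0.
No real roots: the line does not meet the circle.

0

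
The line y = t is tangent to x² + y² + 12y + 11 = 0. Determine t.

The line touches the circle iff its distance from (0, −6) is 5:
|0·0 + 1·(−6) − t| / √1 = 5
|t − (−6)| = 5, so t = −1 or t = −11.

t = −11 or t = −1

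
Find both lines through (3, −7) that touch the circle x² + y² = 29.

2x + 5y = −29 and 5x − 2y = 29

A line y − (−7) = m(x − (3)) is tangent when its distance from (0, 0) is √29:
(−3m − (7))² = 29(m² + 1)
10m² − 21m − 10 = 0, so m = −2/5 or m = 5/2.
Through (3, −7) these give 2x + 5y = −29 and 5x − 2y = 29.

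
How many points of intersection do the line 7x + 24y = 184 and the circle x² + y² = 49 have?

0

Centre (0, 0), r² = 49. Distance² from centre to line = (−184)²/625 = 33856/625.
Since d² > r², the line lies outside the circle.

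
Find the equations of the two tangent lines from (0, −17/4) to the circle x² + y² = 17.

x + 4y = −17 and x − 4y = 17

Let a tangent through (0, −17/4) have slope m. Its distance from (0, 0) must equal √17:
(0m − (17/4))² = 17(m² + 1)
16m² − 1 = 0, so m = −1/4 or m = 1/4.
With m = −1/4: x + 4y = −17. With m = 1/4: x − 4y = 17.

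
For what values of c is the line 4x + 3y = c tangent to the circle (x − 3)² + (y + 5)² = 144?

Tangency holds when the distance from the centre (3, −5) to the line equals the radius 12:
|4·3 + 3·(−5) − c| / √25 = 12
|c − (−3)| = 12·5, so c = 57 or c = −63.

c = −63 or c = 57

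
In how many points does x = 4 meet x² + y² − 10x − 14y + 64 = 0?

2

Substituting the line into the circle gives y² − 14y + 40 = 0.
Discriminant = (−14)² − 4·1·(40) = 36 > 0.
Two real roots: the line is a secant.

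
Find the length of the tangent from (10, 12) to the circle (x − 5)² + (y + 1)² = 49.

√145

Centre (5, −1), r² = 49. |PO|² = (5)² + (13)² = 194.
By the tangent–radius right angle, tangent length = √(|PO|² − r²) = √145.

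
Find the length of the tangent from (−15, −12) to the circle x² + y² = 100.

√269

With centre O = (0, 0), |OP|² = 369 and r² = 100.
By the tangent–radius right angle, tangent length = √(|PO|² − r²) = √269.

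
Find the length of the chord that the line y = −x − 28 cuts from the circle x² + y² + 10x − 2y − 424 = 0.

18√2

Express y = −x − 28 and substitute into the circle:
2x² + 68x + 416 = 0  ⟹  x² + 34x + 208 = 0
x = −8 or x = −26, giving (−8, −20) and (−26, −2).
|(−8, −20) − (−26, −2)| = √((18)² + (−18)²) = 18√2.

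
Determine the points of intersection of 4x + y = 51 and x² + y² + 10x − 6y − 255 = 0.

(10, 11) and (12, 3)

From the line, y = −4x + 51. Substituting:
17x² − 374x + 2040 = 0  ⟹  x² − 22x + 120 = 0
x = 12 or x = 10, giving (12, 3) and (10, 11).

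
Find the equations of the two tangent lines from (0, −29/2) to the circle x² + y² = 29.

A line y − (−29/2) = m(x − (0)) is tangent when its distance from (0, 0) is √29:
[m·(0) − (29/2)]² = 29(m² + 1)
4m² − 25 = 0, so m = −5/2 or m = 5/2.
Through (0, −29/2) these give 5x + 2y = −29 and 5x − 2y = 29.

5x + 2y = −29 and 5x − 2y = 29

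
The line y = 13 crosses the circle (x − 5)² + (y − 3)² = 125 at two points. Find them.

(0, 13) and (10, 13)

Substitute y = 13:
x² − 10x = 0
x = 10 or x = 0, giving (10, 13) and (0, 13).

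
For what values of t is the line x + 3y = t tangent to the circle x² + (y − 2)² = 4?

For a tangent, require d(centre, line) = r = 2.
|1·0 + 3·2 − t| / √10 = 2
|t − (6)| = 2√10.

t = 6 ± 2√10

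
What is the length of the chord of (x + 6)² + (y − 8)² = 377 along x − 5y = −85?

Centre (−6, 8), r² = 377. Perpendicular distance d from centre to line = |39| / √26 = 39/√26.
Chord = 2√(r² − d²) = 2·√(637/2) = 7√26.

7√26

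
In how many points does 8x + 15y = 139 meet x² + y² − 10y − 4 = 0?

Substituting the line into the circle gives 289x² − 1024x − 2429 = 0.
Discriminant = (−1024)² − 4·289·(−2429) = 3856500 > 0.
Two real roots: the line is a secant.

2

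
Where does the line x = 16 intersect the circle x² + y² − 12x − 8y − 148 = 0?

The line gives x = 16. Substituting into the circle:
y² − 8y − 84 = 0
y = 14 or y = −6, giving (16, 14) and (16, −6).

(16, −6) and (16, 14)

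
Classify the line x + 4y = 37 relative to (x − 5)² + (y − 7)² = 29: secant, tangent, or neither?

secant

Substituting the line into the circle gives 17x² − 178x + 17 = 0.
Discriminant = (−178)² − 4·17·(17) = 30528 > 0.
Two real roots: the line is a secant.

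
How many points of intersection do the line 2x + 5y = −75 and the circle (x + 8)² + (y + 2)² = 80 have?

0

Centre (−8, −2), r² = 80. Distance² from centre to line = (49)²/29 = 2401/29.
Since d² > r², the line lies outside the circle.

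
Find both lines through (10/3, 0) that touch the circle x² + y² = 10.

3x − y = 10 and 3x + y = 10

Let a tangent through (10/3, 0) have slope m. Its distance from (0, 0) must equal √10:
[m·(−10/3) − (0)]² = 10(m² + 1)
m² − 9 = 0, so m = 3 or m = −3.
Through (10/3, 0) these give 3x − y = 10 and 3x + y = 10.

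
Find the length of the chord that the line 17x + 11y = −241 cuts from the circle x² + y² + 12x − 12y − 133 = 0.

The distance from (−6, 6) to the line is 205/√410, and r² = 205.
Half the chord is √(r² − d²) = √(205/2), so the full chord is √410.

√410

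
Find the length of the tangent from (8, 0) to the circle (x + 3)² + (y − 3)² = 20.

√110

The centre is (−3, 3) and r = 2√5. The square of the distance from P to the centre is 121 + 9 = 130.
By the tangent–radius right angle, tangent length = √(|PO|² − r²) = √110.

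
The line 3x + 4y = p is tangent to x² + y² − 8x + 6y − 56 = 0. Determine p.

For a tangent, require d(centre, line) = r = 9.
|3·4 + 4·(−3) − p| / √25 = 9
|p| = 9·5, so p = 45 or p = −45.

p = −45 or p = 45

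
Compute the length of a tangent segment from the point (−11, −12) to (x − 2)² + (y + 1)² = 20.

3√30

Centre (2, −1), r² = 20. |PO|² = (−13)² + (−11)² = 290.
Power of the point: PT² = |PO|² − r² = 270, so PT = 3√30.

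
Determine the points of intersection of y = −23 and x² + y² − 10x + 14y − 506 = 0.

(−13, −23) and (23, −23)

Express y = −23 and substitute into the circle:
x² − 10x − 299 = 0
x = 23 or x = −13, giving (23, −23) and (−13, −23).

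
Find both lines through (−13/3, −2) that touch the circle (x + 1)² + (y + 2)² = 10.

3x − y = −11 and 3x + y = −15

Let a tangent through (−13/3, −2) have slope m. Its distance from (−1, −2) must equal √10:
[m·(10/3) − (0)]² = 10(m² + 1)
m² − 9 = 0, so m = 3 or m = −3.
Through (−13/3, −2) these give 3x − y = −11 and 3x + y = −15.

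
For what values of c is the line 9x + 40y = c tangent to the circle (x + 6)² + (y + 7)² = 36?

c = −580 or c = −88

For a tangent, require d(centre, line) = r = 6.
|9·(−6) + 40·(−7) − c| / √1681 = 6
|c − (−334)| = 6·41, so c = −88 or c = −580.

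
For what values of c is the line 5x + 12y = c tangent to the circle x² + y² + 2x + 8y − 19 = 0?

Tangency holds when the distance from the centre (−1, −4) to the line equals the radius 6:
|5·(−1) + 12·(−4) − c| / √169 = 6
|c − (−53)| = 6·13, so c = 25 or c = −131.

c = −131 or c = 25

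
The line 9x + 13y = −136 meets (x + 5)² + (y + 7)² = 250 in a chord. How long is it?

10√10

Substitute y = (−136 − 9x)/13:
250x² + 2500x − 36000 = 0  ⟹  x² + 10x − 144 = 0
x = 8 or x = −18, giving (8, −16) and (−18, 2).
|(8, −16) − (−18, 2)| = √((26)² + (−18)²) = 10√10.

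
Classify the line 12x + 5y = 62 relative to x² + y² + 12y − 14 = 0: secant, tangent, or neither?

neither

Centre (0, −6), r² = 50. Distance² from centre to line = (−92)²/169 = 8464/169.
Since d² > r², the line lies outside the circle.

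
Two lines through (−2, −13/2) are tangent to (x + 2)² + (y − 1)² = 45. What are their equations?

Write the tangent as mx − y + (−13/2 − m·(−2)) = 0 and set its distance from the centre to 3√5:
(0m − (15/2))² = 45(m² + 1)
4m² − 1 = 0, so m = 1/2 or m = −1/2.
Through (−2, −13/2) these give x − 2y = 11 and x + 2y = −15.

x − 2y = 11 and x + 2y = −15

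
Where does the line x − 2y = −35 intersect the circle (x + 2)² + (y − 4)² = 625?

(−27, 4) and (13, 24)

From the line, y = (35 + x)/2. Substituting:
5x² + 70x − 1755 = 0  ⟹  x² + 14x − 351 = 0
x = 13 or x = −27, giving (13, 24) and (−27, 4).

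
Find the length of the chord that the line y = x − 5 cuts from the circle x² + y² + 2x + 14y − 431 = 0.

Express y = x − 5 and substitute into the circle:
2x² + 6x − 476 = 0  ⟹  x² + 3x − 238 = 0
x = 14 or x = −17, giving (14, 9) and (−17, −22).
|(14, 9) − (−17, −22)| = √((31)² + (31)²) = 31√2.

31√2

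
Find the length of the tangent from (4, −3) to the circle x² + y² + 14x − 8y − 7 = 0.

The centre is (−7, 4) and r = 6√2. The square of the distance from P to the centre is 121 + 49 = 170.
Power of the point: PT² = |PO|² − r² = 98, so PT = 7√2.

7√2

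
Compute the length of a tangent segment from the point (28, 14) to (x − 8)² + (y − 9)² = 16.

Centre (8, 9), r² = 16. |PO|² = (20)² + (5)² = 425.
Power of the point: PT² = |PO|² − r² = 409, so PT = √409.

√409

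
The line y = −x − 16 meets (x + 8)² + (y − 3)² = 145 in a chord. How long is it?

The distance from (−8, 3) to the line is 11/√2, and r² = 145.
Half the chord is √(r² − d²) = √(169/2), so the full chord is 13√2.

13√2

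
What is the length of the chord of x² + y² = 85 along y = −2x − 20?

2√5

The distance from (0, 0) to the line is 20/√5, and r² = 85.
Chord = 2√(r² − d²) = 2·√(5) = 2√5.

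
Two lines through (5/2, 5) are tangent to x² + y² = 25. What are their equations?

Let a tangent through (5/2, 5) have slope m. Its distance from (0, 0) must equal 5:
(−5/2m − (−5))² = 25(m² + 1)
3m² + 4m = 0, so m = −4/3 or m = 0.
With m = −4/3: 4x + 3y = 25. With m = 0: y = 5.

4x + 3y = 25 and y = 5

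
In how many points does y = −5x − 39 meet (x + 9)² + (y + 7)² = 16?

Centre (−9, −7), r² = 16. Distance² from centre to line = (−13)²/26 = 13/2.
Since d² < r², the line cuts the circle twice.

2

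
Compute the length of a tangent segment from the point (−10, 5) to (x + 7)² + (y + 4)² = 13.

√77

The centre is (−7, −4) and r = √13. The square of the distance from P to the centre is 9 + 81 = 90.
Power of the point: PT² = |PO|² − r² = 77, so PT = √77.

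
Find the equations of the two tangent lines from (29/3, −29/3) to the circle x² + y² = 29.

2x + 5y = −29 and 5x + 2y = 29

Write the tangent as mx − y + (−29/3 − m·(29/3)) = 0 and set its distance from the centre to √29:
(−29/3m − (29/3))² = 29(m² + 1)
10m² + 29m + 10 = 0, so m = −2/5 or m = −5/2.
With m = −2/5: 2x + 5y = −29. With m = −5/2: 5x + 2y = 29.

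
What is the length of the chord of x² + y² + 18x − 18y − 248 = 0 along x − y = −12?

28√2

Express y = x + 12 and substitute into the circle:
2x² + 24x − 320 = 0  ⟹  x² + 12x − 160 = 0
x = 8 or x = −20, giving (8, 20) and (−20, −8).
Chord length = distance between (8, 20) and (−20, −8) = √1568 = 28√2.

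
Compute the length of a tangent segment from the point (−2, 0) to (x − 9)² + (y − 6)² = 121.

With centre O = (9, 6), |OP|² = 157 and r² = 121.
By the tangent–radius right angle, tangent length = √(|PO|² − r²) = √36 = 6.

6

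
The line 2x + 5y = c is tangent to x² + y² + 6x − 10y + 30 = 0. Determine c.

c = 19 ± 2√29

For a tangent, require d(centre, line) = r = 2.
|2·(−3) + 5·5 − c| / √29 = 2
|c − (19)| = 2√29.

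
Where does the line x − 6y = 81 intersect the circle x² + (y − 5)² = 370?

From the line, y = (−81 + x)/6. Substituting:
37x² − 222x − 999 = 0  ⟹  x² − 6x − 27 = 0
x = 9 or x = −3, giving (9, −12) and (−3, −14).

(−3, −14) and (9, −12)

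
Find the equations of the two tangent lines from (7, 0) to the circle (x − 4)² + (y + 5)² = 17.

4x + y = 28 and x − 4y = 7

Write the tangent as mx − y + (0 − m·(7)) = 0 and set its distance from the centre to √17:
(−3m − (−5))² = 17(m² + 1)
4m² + 15m − 4 = 0, so m = −4 or m = 1/4.
Through (7, 0) these give 4x + y = 28 and x − 4y = 7.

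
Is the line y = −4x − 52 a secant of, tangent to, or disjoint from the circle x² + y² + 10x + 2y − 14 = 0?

disjoint

Substituting the line into the circle gives 17x² + 418x + 2586 = 0.
Δ = 174724 − 175848 = −1124.
No real roots: the line does not meet the circle.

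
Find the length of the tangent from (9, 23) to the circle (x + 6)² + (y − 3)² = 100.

5√21

The centre is (−6, 3) and r = 10. The square of the distance from P to the centre is 225 + 400 = 625.
By the tangent–radius right angle, tangent length = √(|PO|² − r²) = √525 = 5√21.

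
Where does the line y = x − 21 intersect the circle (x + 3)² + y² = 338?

(4, −17) and (14, −7)

Express y = x − 21 and substitute into the circle:
2x² − 36x + 112 = 0  ⟹  x² − 18x + 56 = 0
x = 14 or x = 4, giving (14, −7) and (4, −17).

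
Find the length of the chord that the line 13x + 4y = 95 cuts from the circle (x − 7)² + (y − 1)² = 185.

2√185

From the line, y = (95 − 13x)/4. Substituting:
185x² − 2590x + 6105 = 0  ⟹  x² − 14x + 33 = 0
x = 11 or x = 3, giving (11, −12) and (3, 14).
Chord length = distance between (11, −12) and (3, 14) = √740 = 2√185.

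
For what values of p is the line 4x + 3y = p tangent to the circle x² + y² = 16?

p = −20 or p = 20

For a tangent, require d(centre, line) = r = 4.
|4·0 + 3·0 − p| / √25 = 4
|p| = 4·5, so p = 20 or p = −20.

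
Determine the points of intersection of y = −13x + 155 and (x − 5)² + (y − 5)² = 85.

(11, 12) and (12, −1)

Substitute y = −13x + 155:
170x² − 3910x + 22440 = 0  ⟹  x² − 23x + 132 = 0
x = 12 or x = 11, giving (12, −1) and (11, 12).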